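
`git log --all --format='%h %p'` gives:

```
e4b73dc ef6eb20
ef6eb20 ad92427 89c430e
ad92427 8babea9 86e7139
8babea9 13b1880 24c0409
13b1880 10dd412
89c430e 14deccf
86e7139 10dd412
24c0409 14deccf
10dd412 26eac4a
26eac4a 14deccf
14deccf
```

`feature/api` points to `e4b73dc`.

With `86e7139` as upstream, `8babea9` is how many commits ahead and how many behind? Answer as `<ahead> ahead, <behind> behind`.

3 ahead, 1 behind

Reachable from 8babea9: {10dd412, 13b1880, 14deccf, 24c0409, 26eac4a, 8babea9}.
Reachable from 86e7139: {10dd412, 14deccf, 26eac4a, 86e7139}.
Only in 8babea9's history (ahead): {13b1880, 24c0409, 8babea9} — 3.
Only in 86e7139's history (behind): {86e7139} — 1.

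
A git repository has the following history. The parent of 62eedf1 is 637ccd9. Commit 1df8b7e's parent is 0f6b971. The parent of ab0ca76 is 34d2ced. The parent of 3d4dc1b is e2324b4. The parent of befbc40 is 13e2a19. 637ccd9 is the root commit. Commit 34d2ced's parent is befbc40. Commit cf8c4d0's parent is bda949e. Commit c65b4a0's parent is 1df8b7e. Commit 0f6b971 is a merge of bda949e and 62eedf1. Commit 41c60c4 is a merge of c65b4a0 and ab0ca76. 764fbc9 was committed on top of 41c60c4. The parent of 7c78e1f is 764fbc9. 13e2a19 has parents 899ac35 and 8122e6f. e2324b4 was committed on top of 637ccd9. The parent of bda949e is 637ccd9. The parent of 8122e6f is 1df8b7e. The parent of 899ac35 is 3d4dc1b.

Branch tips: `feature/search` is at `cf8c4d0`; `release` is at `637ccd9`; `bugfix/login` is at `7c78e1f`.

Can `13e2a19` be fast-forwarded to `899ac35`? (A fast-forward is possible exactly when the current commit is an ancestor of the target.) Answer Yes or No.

A fast-forward from 13e2a19 to 899ac35 is possible iff 13e2a19 is an ancestor of 899ac35.
Ancestors of 899ac35: {3d4dc1b, 637ccd9, 899ac35, e2324b4}.
13e2a19 is not among them, so fast-forward is not possible.

No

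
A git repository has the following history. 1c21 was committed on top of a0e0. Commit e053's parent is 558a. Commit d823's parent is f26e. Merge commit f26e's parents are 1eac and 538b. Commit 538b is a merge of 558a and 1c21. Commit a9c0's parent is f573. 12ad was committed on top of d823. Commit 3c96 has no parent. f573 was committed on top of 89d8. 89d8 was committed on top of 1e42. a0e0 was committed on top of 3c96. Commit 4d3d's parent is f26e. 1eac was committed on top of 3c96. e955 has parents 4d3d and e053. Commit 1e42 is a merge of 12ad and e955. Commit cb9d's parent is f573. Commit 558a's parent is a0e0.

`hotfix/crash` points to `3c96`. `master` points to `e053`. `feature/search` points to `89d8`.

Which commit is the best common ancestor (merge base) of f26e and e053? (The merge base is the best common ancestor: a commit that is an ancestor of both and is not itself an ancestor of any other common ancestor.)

558a

Ancestors of f26e: {1c21, 1eac, 3c96, 538b, 558a, a0e0, f26e}.
Ancestors of e053: {3c96, 558a, a0e0, e053}.
Common ancestors: {3c96, 558a, a0e0}.
Among these, 558a is not an ancestor of any other common ancestor — it is the merge base.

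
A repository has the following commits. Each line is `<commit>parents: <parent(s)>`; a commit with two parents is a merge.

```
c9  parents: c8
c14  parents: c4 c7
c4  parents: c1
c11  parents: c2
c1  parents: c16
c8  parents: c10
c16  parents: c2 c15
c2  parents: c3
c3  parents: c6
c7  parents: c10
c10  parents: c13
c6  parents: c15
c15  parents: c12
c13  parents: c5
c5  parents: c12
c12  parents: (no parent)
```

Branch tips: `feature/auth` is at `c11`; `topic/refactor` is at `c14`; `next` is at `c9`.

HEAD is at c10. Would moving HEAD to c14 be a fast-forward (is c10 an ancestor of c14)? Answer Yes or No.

Yes

A fast-forward from c10 to c14 is possible iff c10 is an ancestor of c14.
Ancestors of c14: {c1, c10, c12, c13, c14, c15, c16, c2, c3, c4, c5, c6, c7}.
c10 is among them, so fast-forward is possible.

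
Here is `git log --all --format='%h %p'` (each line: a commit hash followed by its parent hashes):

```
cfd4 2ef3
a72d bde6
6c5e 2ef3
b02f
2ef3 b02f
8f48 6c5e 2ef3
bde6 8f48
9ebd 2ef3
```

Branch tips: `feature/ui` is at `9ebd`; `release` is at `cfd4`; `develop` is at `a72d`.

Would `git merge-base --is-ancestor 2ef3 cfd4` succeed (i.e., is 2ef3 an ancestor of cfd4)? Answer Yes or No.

Ancestors of cfd4 (commits reachable by following parents): {2ef3, b02f, cfd4}.
2ef3 is in that set, so it is an ancestor of cfd4.

Yes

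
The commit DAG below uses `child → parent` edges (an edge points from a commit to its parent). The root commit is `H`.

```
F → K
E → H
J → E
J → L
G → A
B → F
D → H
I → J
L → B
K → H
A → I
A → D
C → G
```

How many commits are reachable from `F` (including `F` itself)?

3

Walking parent pointers from F: reachable set = {F, H, K}.
That is 3 commits.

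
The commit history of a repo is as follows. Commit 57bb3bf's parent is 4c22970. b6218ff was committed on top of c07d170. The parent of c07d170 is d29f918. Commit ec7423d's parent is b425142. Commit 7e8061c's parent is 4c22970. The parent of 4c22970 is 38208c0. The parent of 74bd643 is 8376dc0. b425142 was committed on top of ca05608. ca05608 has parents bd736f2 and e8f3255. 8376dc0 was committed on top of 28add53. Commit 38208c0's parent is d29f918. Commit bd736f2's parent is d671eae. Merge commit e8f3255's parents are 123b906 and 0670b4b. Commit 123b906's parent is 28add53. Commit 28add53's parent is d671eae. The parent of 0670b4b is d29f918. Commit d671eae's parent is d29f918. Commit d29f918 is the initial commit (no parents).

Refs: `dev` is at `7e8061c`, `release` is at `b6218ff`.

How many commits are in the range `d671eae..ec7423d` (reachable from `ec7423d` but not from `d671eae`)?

Reachable from ec7423d: {0670b4b, 123b906, 28add53, b425142, bd736f2, ca05608, d29f918, d671eae, e8f3255, ec7423d}.
Reachable from d671eae: {d29f918, d671eae}.
In ec7423d's history but not d671eae's: {0670b4b, 123b906, 28add53, b425142, bd736f2, ca05608, e8f3255, ec7423d} — 8 commits.

8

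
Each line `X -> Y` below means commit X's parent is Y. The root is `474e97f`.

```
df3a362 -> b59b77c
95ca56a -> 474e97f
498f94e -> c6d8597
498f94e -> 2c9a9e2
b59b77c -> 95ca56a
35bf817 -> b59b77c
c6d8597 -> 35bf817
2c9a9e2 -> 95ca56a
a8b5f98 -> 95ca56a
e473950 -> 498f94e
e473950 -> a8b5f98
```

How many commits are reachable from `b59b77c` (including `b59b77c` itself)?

3

Walking parent pointers from b59b77c: reachable set = {474e97f, 95ca56a, b59b77c}.
That is 3 commits.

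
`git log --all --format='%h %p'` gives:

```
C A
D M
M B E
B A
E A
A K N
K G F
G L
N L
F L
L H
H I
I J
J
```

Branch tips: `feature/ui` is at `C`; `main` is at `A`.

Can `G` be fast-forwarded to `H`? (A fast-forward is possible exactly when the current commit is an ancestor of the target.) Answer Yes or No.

No

A fast-forward from G to H is possible iff G is an ancestor of H.
Ancestors of H: {H, I, J}.
G is not among them, so fast-forward is not possible.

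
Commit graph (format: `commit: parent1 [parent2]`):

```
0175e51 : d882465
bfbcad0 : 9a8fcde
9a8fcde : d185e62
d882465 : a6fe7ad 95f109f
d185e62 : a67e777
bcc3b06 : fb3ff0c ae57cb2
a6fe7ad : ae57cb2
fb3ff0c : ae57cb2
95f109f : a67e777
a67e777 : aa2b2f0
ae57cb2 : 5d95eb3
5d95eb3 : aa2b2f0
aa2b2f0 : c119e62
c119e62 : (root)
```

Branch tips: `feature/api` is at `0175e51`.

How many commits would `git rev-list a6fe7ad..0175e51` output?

Reachable from 0175e51: {0175e51, 5d95eb3, 95f109f, a67e777, a6fe7ad, aa2b2f0, ae57cb2, c119e62, d882465}.
Reachable from a6fe7ad: {5d95eb3, a6fe7ad, aa2b2f0, ae57cb2, c119e62}.
In 0175e51's history but not a6fe7ad's: {0175e51, 95f109f, a67e777, d882465} — 4 commits.

4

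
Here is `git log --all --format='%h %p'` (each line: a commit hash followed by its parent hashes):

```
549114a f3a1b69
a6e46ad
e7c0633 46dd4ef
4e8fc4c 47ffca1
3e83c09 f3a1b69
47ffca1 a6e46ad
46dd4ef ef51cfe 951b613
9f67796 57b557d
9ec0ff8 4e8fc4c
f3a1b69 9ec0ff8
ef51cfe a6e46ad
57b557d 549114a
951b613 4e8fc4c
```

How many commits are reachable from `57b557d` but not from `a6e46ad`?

Reachable from 57b557d: {47ffca1, 4e8fc4c, 549114a, 57b557d, 9ec0ff8, a6e46ad, f3a1b69}.
Reachable from a6e46ad: {a6e46ad}.
In 57b557d's history but not a6e46ad's: {47ffca1, 4e8fc4c, 549114a, 57b557d, 9ec0ff8, f3a1b69} — 6 commits.

6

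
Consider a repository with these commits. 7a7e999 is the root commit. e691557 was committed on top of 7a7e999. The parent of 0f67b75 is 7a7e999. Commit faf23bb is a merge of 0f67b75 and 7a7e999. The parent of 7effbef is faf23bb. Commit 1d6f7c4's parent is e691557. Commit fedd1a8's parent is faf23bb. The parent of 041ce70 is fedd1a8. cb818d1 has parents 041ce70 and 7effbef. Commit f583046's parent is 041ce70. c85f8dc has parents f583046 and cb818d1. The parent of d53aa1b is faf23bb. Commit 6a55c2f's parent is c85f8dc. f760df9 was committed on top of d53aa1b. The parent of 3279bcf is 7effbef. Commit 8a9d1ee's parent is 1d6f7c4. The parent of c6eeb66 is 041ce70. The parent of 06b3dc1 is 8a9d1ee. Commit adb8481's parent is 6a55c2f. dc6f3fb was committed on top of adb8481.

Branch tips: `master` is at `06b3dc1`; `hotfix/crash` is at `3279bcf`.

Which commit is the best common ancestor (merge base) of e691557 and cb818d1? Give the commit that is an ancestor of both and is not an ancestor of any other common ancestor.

Ancestors of e691557: {7a7e999, e691557}.
Ancestors of cb818d1: {041ce70, 0f67b75, 7a7e999, 7effbef, cb818d1, faf23bb, fedd1a8}.
Common ancestors: {7a7e999}.
The only common ancestor is 7a7e999, so it is the merge base.

7a7e999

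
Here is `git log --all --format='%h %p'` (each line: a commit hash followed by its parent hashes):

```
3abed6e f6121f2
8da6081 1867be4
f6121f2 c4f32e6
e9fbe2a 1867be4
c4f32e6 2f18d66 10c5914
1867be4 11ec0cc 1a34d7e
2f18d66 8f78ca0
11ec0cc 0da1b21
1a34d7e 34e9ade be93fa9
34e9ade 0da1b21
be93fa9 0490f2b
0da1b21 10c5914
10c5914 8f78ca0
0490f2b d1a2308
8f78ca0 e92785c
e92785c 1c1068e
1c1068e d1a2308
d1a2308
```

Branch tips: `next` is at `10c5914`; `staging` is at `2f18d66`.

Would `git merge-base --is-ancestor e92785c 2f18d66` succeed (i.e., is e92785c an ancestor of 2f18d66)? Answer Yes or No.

Ancestors of 2f18d66 (commits reachable by following parents): {1c1068e, 2f18d66, 8f78ca0, d1a2308, e92785c}.
e92785c is in that set, so it is an ancestor of 2f18d66.

Yes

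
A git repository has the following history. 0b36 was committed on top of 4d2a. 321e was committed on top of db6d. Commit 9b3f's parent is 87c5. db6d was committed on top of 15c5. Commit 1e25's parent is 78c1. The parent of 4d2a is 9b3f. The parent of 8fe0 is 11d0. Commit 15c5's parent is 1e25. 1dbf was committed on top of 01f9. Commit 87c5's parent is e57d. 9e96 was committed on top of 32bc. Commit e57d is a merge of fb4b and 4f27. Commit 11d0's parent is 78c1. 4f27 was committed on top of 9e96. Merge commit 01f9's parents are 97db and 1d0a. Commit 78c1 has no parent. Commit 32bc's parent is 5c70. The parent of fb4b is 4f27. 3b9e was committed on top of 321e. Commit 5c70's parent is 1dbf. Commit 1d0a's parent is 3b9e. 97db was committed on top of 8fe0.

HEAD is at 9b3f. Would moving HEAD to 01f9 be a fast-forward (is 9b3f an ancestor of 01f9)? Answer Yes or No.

A fast-forward from 9b3f to 01f9 is possible iff 9b3f is an ancestor of 01f9.
Ancestors of 01f9: {01f9, 11d0, 15c5, 1d0a, 1e25, 321e, 3b9e, 78c1, 8fe0, 97db, db6d}.
9b3f is not among them, so fast-forward is not possible.

No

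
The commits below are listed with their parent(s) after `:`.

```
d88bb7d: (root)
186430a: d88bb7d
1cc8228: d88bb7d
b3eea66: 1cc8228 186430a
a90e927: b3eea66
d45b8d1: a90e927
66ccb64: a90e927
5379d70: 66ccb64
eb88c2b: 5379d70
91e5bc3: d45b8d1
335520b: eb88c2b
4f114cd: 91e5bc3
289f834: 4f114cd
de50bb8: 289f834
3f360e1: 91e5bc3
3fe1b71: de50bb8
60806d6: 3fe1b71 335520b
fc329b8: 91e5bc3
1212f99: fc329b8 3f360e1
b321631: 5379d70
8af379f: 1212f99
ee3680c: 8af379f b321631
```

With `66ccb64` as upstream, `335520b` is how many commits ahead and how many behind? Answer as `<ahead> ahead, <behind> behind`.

3 ahead, 0 behind

Reachable from 335520b: {186430a, 1cc8228, 335520b, 5379d70, 66ccb64, a90e927, b3eea66, d88bb7d, eb88c2b}.
Reachable from 66ccb64: {186430a, 1cc8228, 66ccb64, a90e927, b3eea66, d88bb7d}.
Only in 335520b's history (ahead): {335520b, 5379d70, eb88c2b} — 3.
Only in 66ccb64's history (behind): {} — 0.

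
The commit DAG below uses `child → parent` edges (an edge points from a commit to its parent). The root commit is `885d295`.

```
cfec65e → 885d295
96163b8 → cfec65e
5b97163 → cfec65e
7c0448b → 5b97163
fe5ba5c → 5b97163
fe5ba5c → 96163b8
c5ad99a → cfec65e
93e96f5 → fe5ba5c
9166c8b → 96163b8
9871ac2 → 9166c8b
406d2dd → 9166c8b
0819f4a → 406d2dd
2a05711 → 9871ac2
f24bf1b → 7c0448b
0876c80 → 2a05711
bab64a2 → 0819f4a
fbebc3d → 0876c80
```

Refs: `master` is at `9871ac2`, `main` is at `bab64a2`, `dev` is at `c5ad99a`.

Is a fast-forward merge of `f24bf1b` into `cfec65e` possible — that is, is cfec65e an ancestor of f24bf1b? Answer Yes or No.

A fast-forward from cfec65e to f24bf1b is possible iff cfec65e is an ancestor of f24bf1b.
Ancestors of f24bf1b: {5b97163, 7c0448b, 885d295, cfec65e, f24bf1b}.
cfec65e is among them, so fast-forward is possible.

Yes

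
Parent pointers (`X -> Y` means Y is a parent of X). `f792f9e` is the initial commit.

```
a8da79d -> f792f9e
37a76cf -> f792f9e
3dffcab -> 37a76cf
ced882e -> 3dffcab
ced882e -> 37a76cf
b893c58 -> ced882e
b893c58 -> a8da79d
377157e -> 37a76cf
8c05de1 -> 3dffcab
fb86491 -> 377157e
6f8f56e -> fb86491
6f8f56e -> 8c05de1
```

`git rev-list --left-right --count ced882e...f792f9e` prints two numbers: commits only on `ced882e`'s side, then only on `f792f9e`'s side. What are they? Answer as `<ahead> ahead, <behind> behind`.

Reachable from ced882e: {37a76cf, 3dffcab, ced882e, f792f9e}.
Reachable from f792f9e: {f792f9e}.
Only in ced882e's history (ahead): {37a76cf, 3dffcab, ced882e} — 3.
Only in f792f9e's history (behind): {} — 0.

3 ahead, 0 behind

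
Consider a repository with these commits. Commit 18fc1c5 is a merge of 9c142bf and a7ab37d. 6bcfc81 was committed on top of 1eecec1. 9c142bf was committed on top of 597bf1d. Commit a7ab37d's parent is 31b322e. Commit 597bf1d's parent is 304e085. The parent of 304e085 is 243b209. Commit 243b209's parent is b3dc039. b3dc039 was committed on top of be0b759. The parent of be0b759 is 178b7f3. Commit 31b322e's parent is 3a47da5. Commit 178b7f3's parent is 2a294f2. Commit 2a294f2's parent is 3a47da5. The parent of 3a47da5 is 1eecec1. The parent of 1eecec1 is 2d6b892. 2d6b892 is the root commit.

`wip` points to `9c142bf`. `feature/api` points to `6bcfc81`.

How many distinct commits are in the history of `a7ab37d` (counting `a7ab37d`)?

5

Walking parent pointers from a7ab37d: reachable set = {1eecec1, 2d6b892, 31b322e, 3a47da5, a7ab37d}.
That is 5 commits.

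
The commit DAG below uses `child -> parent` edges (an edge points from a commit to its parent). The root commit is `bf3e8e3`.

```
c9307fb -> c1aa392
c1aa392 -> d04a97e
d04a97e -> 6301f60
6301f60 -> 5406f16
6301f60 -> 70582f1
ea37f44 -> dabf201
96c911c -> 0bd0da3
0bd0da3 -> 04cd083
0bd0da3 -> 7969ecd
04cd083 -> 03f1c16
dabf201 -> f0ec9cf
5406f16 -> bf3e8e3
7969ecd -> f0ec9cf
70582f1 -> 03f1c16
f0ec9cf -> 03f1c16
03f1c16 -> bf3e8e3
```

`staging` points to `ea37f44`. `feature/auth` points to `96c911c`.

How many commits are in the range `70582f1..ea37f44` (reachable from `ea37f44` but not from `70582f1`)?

Reachable from ea37f44: {03f1c16, bf3e8e3, dabf201, ea37f44, f0ec9cf}.
Reachable from 70582f1: {03f1c16, 70582f1, bf3e8e3}.
In ea37f44's history but not 70582f1's: {dabf201, ea37f44, f0ec9cf} — 3 commits.

3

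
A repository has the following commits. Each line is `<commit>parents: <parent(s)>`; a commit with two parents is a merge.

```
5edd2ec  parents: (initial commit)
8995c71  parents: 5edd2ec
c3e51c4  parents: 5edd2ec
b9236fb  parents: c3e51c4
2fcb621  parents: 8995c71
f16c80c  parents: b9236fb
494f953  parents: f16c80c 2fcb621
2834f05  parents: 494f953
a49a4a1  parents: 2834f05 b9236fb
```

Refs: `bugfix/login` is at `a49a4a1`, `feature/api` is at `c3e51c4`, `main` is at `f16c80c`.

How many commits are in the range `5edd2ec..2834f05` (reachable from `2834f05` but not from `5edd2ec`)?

7

Reachable from 2834f05: {2834f05, 2fcb621, 494f953, 5edd2ec, 8995c71, b9236fb, c3e51c4, f16c80c}.
Reachable from 5edd2ec: {5edd2ec}.
In 2834f05's history but not 5edd2ec's: {2834f05, 2fcb621, 494f953, 8995c71, b9236fb, c3e51c4, f16c80c} — 7 commits.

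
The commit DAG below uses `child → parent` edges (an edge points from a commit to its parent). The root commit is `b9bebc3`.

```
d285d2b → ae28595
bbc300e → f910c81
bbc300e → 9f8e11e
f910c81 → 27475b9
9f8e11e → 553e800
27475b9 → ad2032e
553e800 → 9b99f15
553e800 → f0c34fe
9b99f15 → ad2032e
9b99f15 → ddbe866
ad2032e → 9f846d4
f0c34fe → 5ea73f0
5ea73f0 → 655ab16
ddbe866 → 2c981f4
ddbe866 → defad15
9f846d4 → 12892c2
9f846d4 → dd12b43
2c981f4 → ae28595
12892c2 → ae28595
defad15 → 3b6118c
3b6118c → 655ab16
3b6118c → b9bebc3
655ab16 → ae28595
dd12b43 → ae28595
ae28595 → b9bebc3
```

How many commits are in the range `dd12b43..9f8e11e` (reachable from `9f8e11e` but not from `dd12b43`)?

Reachable from 9f8e11e: {12892c2, 2c981f4, 3b6118c, 553e800, 5ea73f0, 655ab16, 9b99f15, 9f846d4, 9f8e11e, ad2032e, ae28595, b9bebc3, dd12b43, ddbe866, defad15, f0c34fe}.
Reachable from dd12b43: {ae28595, b9bebc3, dd12b43}.
In 9f8e11e's history but not dd12b43's: {12892c2, 2c981f4, 3b6118c, 553e800, 5ea73f0, 655ab16, 9b99f15, 9f846d4, 9f8e11e, ad2032e, ddbe866, defad15, f0c34fe} — 13 commits.

13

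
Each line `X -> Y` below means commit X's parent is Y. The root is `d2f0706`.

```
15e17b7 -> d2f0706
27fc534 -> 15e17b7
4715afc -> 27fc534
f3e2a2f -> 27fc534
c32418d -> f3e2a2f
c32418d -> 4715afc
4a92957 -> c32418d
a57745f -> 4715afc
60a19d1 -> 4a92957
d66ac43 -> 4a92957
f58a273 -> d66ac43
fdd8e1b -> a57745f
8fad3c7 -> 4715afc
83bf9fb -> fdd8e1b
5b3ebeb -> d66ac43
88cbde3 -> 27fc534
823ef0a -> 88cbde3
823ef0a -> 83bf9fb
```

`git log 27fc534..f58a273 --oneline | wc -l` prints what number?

6

Reachable from f58a273: {15e17b7, 27fc534, 4715afc, 4a92957, c32418d, d2f0706, d66ac43, f3e2a2f, f58a273}.
Reachable from 27fc534: {15e17b7, 27fc534, d2f0706}.
In f58a273's history but not 27fc534's: {4715afc, 4a92957, c32418d, d66ac43, f3e2a2f, f58a273} — 6 commits.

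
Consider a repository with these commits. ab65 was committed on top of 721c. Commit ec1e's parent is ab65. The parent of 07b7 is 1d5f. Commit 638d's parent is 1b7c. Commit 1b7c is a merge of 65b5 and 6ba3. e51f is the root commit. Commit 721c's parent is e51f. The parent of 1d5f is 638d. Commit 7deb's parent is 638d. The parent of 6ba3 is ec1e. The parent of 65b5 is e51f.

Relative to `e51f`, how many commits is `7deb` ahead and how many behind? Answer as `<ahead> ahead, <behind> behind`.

Reachable from 7deb: {1b7c, 638d, 65b5, 6ba3, 721c, 7deb, ab65, e51f, ec1e}.
Reachable from e51f: {e51f}.
Only in 7deb's history (ahead): {1b7c, 638d, 65b5, 6ba3, 721c, 7deb, ab65, ec1e} — 8.
Only in e51f's history (behind): {} — 0.

8 ahead, 0 behind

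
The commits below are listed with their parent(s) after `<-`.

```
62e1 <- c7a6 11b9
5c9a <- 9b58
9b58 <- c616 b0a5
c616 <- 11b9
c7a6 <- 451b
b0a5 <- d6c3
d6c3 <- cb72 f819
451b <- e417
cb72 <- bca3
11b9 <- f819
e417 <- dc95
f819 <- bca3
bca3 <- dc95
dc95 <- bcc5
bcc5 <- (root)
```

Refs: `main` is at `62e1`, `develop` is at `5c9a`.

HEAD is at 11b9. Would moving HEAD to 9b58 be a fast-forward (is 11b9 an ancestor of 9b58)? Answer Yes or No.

Yes

A fast-forward from 11b9 to 9b58 is possible iff 11b9 is an ancestor of 9b58.
Ancestors of 9b58: {11b9, 9b58, b0a5, bca3, bcc5, c616, cb72, d6c3, dc95, f819}.
11b9 is among them, so fast-forward is possible.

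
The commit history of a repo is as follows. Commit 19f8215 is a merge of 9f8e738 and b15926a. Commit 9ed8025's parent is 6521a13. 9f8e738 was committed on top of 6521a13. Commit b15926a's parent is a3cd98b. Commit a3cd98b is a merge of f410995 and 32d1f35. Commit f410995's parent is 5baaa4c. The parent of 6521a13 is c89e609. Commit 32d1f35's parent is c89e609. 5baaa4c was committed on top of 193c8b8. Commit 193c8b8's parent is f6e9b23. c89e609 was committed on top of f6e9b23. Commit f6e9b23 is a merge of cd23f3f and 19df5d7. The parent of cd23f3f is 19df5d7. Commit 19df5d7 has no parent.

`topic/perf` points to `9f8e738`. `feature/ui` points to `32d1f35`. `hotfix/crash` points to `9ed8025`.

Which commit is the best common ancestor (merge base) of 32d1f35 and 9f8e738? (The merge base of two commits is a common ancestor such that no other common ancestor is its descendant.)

c89e609

Ancestors of 32d1f35: {19df5d7, 32d1f35, c89e609, cd23f3f, f6e9b23}.
Ancestors of 9f8e738: {19df5d7, 6521a13, 9f8e738, c89e609, cd23f3f, f6e9b23}.
Common ancestors: {19df5d7, c89e609, cd23f3f, f6e9b23}.
Among these, c89e609 is not an ancestor of any other common ancestor — it is the merge base.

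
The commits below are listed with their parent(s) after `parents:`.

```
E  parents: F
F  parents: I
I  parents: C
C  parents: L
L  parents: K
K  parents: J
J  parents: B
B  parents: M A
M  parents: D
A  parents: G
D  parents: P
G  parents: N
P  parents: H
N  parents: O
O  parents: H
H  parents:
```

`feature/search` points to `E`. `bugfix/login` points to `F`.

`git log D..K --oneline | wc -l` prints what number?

Reachable from K: {A, B, D, G, H, J, K, M, N, O, P}.
Reachable from D: {D, H, P}.
In K's history but not D's: {A, B, G, J, K, M, N, O} — 8 commits.

8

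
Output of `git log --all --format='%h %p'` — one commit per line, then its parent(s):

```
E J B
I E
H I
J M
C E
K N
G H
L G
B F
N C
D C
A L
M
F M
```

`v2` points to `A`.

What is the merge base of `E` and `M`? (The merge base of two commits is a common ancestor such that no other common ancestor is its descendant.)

Ancestors of E: {B, E, F, J, M}.
Ancestors of M: {M}.
Common ancestors: {M}.
The only common ancestor is M, so it is the merge base.

M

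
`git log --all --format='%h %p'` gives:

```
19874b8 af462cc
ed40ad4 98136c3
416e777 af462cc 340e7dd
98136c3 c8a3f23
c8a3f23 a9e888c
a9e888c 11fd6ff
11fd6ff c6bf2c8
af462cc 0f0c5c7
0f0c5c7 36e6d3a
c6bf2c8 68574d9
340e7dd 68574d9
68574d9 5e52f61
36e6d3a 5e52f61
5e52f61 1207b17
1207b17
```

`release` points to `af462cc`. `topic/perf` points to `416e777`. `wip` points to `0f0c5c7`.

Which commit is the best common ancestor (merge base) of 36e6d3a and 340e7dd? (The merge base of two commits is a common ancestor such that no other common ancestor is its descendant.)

Ancestors of 36e6d3a: {1207b17, 36e6d3a, 5e52f61}.
Ancestors of 340e7dd: {1207b17, 340e7dd, 5e52f61, 68574d9}.
Common ancestors: {1207b17, 5e52f61}.
Among these, 5e52f61 is not an ancestor of any other common ancestor — it is the merge base.

5e52f61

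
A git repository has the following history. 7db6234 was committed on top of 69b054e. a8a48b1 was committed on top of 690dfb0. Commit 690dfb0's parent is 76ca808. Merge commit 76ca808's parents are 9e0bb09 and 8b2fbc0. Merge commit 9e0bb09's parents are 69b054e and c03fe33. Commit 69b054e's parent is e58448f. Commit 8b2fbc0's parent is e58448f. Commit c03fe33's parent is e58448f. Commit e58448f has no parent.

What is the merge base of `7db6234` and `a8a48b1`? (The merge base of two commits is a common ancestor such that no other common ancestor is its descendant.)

69b054e

Ancestors of 7db6234: {69b054e, 7db6234, e58448f}.
Ancestors of a8a48b1: {690dfb0, 69b054e, 76ca808, 8b2fbc0, 9e0bb09, a8a48b1, c03fe33, e58448f}.
Common ancestors: {69b054e, e58448f}.
Among these, 69b054e is not an ancestor of any other common ancestor — it is the merge base.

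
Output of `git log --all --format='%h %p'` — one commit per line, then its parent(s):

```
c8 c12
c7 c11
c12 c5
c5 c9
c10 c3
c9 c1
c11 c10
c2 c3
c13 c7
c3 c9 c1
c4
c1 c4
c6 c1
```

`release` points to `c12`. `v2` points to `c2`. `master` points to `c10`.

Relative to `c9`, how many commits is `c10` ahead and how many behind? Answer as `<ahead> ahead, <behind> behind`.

2 ahead, 0 behind

Reachable from c10: {c1, c10, c3, c4, c9}.
Reachable from c9: {c1, c4, c9}.
Only in c10's history (ahead): {c10, c3} — 2.
Only in c9's history (behind): {} — 0.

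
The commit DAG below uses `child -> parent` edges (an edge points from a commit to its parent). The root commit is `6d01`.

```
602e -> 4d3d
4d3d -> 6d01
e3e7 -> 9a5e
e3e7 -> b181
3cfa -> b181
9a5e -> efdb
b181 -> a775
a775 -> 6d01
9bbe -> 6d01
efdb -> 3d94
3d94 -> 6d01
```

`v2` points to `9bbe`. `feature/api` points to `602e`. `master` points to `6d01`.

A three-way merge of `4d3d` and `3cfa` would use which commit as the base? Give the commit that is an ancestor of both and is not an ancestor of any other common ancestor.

Ancestors of 4d3d: {4d3d, 6d01}.
Ancestors of 3cfa: {3cfa, 6d01, a775, b181}.
Common ancestors: {6d01}.
The only common ancestor is 6d01, so it is the merge base.

6d01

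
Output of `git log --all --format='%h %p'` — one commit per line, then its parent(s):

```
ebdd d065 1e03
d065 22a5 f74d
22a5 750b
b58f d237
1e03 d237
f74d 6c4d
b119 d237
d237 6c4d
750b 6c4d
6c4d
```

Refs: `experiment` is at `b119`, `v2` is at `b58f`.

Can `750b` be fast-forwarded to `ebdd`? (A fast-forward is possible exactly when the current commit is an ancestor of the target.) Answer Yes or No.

Yes

A fast-forward from 750b to ebdd is possible iff 750b is an ancestor of ebdd.
Ancestors of ebdd: {1e03, 22a5, 6c4d, 750b, d065, d237, ebdd, f74d}.
750b is among them, so fast-forward is possible.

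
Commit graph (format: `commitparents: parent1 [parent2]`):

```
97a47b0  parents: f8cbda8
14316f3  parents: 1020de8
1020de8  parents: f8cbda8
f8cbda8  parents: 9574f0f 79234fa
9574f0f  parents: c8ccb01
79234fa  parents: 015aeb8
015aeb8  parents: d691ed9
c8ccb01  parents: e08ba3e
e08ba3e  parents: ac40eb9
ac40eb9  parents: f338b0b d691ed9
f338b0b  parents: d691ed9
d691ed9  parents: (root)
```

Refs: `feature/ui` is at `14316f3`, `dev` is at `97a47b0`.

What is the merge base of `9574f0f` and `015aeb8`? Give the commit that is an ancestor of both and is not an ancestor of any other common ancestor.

d691ed9

Ancestors of 9574f0f: {9574f0f, ac40eb9, c8ccb01, d691ed9, e08ba3e, f338b0b}.
Ancestors of 015aeb8: {015aeb8, d691ed9}.
Common ancestors: {d691ed9}.
The only common ancestor is d691ed9, so it is the merge base.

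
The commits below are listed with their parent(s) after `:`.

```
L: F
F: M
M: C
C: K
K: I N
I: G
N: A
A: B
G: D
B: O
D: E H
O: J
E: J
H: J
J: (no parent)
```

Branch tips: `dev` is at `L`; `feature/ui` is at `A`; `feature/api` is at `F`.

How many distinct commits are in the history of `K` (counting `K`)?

11

Walking parent pointers from K: reachable set = {A, B, D, E, G, H, I, J, K, N, O}.
That is 11 commits.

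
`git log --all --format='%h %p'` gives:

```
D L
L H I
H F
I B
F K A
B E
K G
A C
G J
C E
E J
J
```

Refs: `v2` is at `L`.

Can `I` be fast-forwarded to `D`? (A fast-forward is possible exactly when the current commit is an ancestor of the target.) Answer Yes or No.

Yes

A fast-forward from I to D is possible iff I is an ancestor of D.
Ancestors of D: {A, B, C, D, E, F, G, H, I, J, K, L}.
I is among them, so fast-forward is possible.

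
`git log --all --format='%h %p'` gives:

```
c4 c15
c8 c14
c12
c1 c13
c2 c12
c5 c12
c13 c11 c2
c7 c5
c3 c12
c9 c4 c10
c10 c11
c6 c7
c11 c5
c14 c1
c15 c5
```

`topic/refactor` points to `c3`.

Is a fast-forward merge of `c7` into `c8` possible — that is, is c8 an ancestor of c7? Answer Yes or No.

A fast-forward from c8 to c7 is possible iff c8 is an ancestor of c7.
Ancestors of c7: {c12, c5, c7}.
c8 is not among them, so fast-forward is not possible.

No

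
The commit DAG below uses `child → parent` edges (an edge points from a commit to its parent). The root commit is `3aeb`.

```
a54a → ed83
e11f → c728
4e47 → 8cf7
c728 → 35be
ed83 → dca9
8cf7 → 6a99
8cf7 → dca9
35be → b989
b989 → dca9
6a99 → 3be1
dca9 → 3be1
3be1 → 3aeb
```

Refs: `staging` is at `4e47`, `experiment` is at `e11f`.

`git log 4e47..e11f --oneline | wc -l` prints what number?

Reachable from e11f: {35be, 3aeb, 3be1, b989, c728, dca9, e11f}.
Reachable from 4e47: {3aeb, 3be1, 4e47, 6a99, 8cf7, dca9}.
In e11f's history but not 4e47's: {35be, b989, c728, e11f} — 4 commits.

4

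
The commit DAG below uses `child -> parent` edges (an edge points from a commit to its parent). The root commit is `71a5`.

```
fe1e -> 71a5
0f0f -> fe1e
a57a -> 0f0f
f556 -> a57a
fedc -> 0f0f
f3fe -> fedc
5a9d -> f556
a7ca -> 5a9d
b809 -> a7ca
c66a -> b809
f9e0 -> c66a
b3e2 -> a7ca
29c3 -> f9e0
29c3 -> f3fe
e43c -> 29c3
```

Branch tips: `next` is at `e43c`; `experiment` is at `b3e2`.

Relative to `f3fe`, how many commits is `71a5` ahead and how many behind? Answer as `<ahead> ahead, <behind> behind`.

0 ahead, 4 behind

Reachable from 71a5: {71a5}.
Reachable from f3fe: {0f0f, 71a5, f3fe, fe1e, fedc}.
Only in 71a5's history (ahead): {} — 0.
Only in f3fe's history (behind): {0f0f, f3fe, fe1e, fedc} — 4.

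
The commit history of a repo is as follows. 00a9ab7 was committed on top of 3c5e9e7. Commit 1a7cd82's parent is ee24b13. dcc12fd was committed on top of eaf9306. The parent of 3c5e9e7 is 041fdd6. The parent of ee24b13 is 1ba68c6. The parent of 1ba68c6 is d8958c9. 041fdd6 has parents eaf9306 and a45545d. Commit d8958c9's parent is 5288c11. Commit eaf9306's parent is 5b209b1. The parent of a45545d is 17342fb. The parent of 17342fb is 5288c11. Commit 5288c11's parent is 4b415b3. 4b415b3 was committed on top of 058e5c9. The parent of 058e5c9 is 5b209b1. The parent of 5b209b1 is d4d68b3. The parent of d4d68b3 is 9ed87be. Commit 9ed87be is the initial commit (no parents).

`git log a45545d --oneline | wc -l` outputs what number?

8

Walking parent pointers from a45545d: reachable set = {058e5c9, 17342fb, 4b415b3, 5288c11, 5b209b1, 9ed87be, a45545d, d4d68b3}.
That is 8 commits.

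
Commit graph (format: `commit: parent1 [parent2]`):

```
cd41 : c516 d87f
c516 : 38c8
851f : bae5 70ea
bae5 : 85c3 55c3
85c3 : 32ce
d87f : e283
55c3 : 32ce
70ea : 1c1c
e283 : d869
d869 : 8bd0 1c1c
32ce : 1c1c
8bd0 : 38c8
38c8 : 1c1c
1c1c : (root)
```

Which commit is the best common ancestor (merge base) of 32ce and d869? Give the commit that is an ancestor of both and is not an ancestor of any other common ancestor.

Ancestors of 32ce: {1c1c, 32ce}.
Ancestors of d869: {1c1c, 38c8, 8bd0, d869}.
Common ancestors: {1c1c}.
The only common ancestor is 1c1c, so it is the merge base.

1c1c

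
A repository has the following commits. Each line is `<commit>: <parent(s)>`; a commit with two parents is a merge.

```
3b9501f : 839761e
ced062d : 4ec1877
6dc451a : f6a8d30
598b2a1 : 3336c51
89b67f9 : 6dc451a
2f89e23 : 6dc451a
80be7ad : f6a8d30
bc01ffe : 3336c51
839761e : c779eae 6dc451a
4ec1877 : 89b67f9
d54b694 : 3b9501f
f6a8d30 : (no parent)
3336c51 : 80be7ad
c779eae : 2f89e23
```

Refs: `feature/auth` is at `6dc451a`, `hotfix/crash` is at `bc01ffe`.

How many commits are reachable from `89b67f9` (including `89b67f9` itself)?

3

Walking parent pointers from 89b67f9: reachable set = {6dc451a, 89b67f9, f6a8d30}.
That is 3 commits.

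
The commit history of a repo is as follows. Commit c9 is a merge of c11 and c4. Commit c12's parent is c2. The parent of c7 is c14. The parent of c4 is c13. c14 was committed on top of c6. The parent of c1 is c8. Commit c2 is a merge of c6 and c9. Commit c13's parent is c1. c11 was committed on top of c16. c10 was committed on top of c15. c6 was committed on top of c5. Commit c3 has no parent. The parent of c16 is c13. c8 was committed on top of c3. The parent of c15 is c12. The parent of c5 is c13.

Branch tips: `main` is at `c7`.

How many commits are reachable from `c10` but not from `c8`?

12

Reachable from c10: {c1, c10, c11, c12, c13, c15, c16, c2, c3, c4, c5, c6, c8, c9}.
Reachable from c8: {c3, c8}.
In c10's history but not c8's: {c1, c10, c11, c12, c13, c15, c16, c2, c4, c5, c6, c9} — 12 commits.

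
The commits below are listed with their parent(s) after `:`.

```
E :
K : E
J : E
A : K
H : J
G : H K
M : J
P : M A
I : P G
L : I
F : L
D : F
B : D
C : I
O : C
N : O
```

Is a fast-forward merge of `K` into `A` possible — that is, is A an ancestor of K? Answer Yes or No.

A fast-forward from A to K is possible iff A is an ancestor of K.
Ancestors of K: {E, K}.
A is not among them, so fast-forward is not possible.

No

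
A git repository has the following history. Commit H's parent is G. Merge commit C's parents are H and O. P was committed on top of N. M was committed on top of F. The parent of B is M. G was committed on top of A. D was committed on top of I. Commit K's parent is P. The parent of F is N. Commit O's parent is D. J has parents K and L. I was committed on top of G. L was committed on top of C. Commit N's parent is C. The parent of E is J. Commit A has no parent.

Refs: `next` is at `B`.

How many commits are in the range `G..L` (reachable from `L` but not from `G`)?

6

Reachable from L: {A, C, D, G, H, I, L, O}.
Reachable from G: {A, G}.
In L's history but not G's: {C, D, H, I, L, O} — 6 commits.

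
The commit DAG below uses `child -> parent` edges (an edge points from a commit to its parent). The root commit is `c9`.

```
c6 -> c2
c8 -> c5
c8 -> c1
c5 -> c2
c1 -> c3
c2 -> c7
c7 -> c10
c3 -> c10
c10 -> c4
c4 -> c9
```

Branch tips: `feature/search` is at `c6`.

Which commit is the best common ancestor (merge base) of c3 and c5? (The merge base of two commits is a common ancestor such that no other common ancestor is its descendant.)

c10

Ancestors of c3: {c10, c3, c4, c9}.
Ancestors of c5: {c10, c2, c4, c5, c7, c9}.
Common ancestors: {c10, c4, c9}.
Among these, c10 is not an ancestor of any other common ancestor — it is the merge base.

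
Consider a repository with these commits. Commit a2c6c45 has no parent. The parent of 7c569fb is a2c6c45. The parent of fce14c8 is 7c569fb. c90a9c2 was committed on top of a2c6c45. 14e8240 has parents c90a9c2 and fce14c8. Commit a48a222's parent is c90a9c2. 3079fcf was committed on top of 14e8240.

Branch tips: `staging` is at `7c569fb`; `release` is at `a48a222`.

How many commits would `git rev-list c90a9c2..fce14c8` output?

2

Reachable from fce14c8: {7c569fb, a2c6c45, fce14c8}.
Reachable from c90a9c2: {a2c6c45, c90a9c2}.
In fce14c8's history but not c90a9c2's: {7c569fb, fce14c8} — 2 commits.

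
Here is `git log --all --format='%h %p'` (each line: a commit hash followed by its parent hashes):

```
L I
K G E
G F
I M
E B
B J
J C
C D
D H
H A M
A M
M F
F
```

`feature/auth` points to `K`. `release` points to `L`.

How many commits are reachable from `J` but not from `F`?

6

Reachable from J: {A, C, D, F, H, J, M}.
Reachable from F: {F}.
In J's history but not F's: {A, C, D, H, J, M} — 6 commits.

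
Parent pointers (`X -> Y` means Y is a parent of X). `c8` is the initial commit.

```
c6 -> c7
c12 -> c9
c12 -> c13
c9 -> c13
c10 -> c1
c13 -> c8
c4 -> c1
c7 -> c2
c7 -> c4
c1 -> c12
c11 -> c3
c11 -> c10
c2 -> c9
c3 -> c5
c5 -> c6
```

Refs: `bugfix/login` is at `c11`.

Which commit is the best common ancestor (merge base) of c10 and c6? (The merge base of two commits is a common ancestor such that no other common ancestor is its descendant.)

c1

Ancestors of c10: {c1, c10, c12, c13, c8, c9}.
Ancestors of c6: {c1, c12, c13, c2, c4, c6, c7, c8, c9}.
Common ancestors: {c1, c12, c13, c8, c9}.
Among these, c1 is not an ancestor of any other common ancestor — it is the merge base.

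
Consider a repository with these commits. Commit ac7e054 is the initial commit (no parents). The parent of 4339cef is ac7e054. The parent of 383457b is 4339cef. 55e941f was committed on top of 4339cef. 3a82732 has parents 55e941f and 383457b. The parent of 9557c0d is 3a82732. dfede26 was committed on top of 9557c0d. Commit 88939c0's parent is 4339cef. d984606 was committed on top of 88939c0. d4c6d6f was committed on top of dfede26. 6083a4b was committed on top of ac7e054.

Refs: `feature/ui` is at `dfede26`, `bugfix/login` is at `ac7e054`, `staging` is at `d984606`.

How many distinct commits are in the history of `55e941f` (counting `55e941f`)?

3

Walking parent pointers from 55e941f: reachable set = {4339cef, 55e941f, ac7e054}.
That is 3 commits.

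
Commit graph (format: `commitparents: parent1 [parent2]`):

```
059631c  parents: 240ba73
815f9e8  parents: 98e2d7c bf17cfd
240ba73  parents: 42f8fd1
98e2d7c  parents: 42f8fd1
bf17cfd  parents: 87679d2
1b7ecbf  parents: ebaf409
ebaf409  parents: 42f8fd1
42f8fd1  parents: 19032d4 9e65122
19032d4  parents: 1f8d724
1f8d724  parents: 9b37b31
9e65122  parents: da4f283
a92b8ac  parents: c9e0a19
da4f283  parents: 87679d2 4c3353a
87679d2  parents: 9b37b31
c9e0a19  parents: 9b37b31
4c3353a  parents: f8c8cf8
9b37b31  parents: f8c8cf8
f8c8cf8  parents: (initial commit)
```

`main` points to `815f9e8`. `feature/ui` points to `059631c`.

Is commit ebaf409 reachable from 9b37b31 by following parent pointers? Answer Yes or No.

Ancestors of 9b37b31: {9b37b31, f8c8cf8}.
ebaf409 is not in that set, so it is not an ancestor of 9b37b31.

No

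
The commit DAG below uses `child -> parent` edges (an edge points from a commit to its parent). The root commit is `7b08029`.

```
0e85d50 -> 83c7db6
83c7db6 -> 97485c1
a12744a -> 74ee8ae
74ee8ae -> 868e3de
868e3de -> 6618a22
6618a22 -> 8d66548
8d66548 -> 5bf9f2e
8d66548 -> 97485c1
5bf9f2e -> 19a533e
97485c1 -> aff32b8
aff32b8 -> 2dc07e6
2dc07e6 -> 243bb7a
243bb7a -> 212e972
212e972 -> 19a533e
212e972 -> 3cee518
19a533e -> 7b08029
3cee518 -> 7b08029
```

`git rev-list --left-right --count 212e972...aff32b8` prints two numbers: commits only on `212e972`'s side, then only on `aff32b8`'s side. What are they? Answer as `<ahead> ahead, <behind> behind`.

Reachable from 212e972: {19a533e, 212e972, 3cee518, 7b08029}.
Reachable from aff32b8: {19a533e, 212e972, 243bb7a, 2dc07e6, 3cee518, 7b08029, aff32b8}.
Only in 212e972's history (ahead): {} — 0.
Only in aff32b8's history (behind): {243bb7a, 2dc07e6, aff32b8} — 3.

0 ahead, 3 behind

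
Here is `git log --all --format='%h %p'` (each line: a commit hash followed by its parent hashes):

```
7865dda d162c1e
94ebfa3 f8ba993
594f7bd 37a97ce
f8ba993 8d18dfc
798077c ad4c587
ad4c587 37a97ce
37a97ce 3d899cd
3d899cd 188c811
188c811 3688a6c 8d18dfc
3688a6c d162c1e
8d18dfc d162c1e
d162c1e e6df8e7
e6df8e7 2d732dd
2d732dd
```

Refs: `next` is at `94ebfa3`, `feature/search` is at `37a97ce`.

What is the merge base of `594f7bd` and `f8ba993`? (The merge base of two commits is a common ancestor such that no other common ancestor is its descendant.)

Ancestors of 594f7bd: {188c811, 2d732dd, 3688a6c, 37a97ce, 3d899cd, 594f7bd, 8d18dfc, d162c1e, e6df8e7}.
Ancestors of f8ba993: {2d732dd, 8d18dfc, d162c1e, e6df8e7, f8ba993}.
Common ancestors: {2d732dd, 8d18dfc, d162c1e, e6df8e7}.
Among these, 8d18dfc is not an ancestor of any other common ancestor — it is the merge base.

8d18dfc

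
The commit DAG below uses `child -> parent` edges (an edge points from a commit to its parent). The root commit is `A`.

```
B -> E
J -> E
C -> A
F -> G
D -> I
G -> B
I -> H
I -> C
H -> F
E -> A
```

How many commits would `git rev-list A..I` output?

7

Reachable from I: {A, B, C, E, F, G, H, I}.
Reachable from A: {A}.
In I's history but not A's: {B, C, E, F, G, H, I} — 7 commits.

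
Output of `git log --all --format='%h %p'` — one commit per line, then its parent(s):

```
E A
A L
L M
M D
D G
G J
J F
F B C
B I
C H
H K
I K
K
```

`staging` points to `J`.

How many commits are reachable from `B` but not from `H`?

2

Reachable from B: {B, I, K}.
Reachable from H: {H, K}.
In B's history but not H's: {B, I} — 2 commits.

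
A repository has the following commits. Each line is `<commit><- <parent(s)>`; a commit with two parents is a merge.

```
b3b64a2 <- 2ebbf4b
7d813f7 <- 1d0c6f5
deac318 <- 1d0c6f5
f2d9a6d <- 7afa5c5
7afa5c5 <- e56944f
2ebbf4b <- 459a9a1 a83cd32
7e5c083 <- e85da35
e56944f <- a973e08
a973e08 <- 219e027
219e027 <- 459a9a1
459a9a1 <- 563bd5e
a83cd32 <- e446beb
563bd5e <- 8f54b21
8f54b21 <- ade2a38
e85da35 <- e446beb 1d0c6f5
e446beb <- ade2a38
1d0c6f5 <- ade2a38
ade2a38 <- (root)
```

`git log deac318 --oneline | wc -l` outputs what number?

3

Walking parent pointers from deac318: reachable set = {1d0c6f5, ade2a38, deac318}.
That is 3 commits.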